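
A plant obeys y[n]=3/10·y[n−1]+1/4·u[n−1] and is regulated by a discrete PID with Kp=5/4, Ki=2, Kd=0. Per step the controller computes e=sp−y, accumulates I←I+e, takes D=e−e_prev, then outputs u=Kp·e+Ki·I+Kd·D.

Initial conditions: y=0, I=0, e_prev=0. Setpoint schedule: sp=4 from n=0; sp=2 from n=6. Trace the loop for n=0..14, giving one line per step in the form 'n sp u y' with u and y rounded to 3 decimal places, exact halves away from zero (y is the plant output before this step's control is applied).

0 4 13.000 0.000
1 4 10.438 3.250
2 4 10.851 3.584
3 4 11.020 3.788
4 4 11.108 3.891
5 4 11.153 3.944
6 2 4.676 3.972
7 2 5.969 2.360
8 2 5.768 2.200
9 2 5.687 2.102
10 2 5.644 2.052
11 2 5.623 2.027
12 2 5.612 2.014
13 2 5.606 2.007
14 2 5.603 2.004

(exact arithmetic carried between steps; '≈' marks a value shown rounded to 6 d.p. or computed from one; I and e_prev carry over from the previous line; the table rounds u and y to 3 d.p., halves away from zero)
n=0: y=0, sp=4, e=sp−y=4; I=4, D=e−e_prev=4; u=5/4·4+2·4+0·4=13; next y=3/10·0+1/4·13=3.25
n=1: y=3.25, sp=4, e=sp−y=0.75; I=4.75, D=e−e_prev=-3.25; u=5/4·0.75+2·4.75+0·(-3.25)=10.4375; next y=3/10·3.25+1/4·10.4375=3.584375
n=2: y=3.584375, sp=4, e=sp−y=0.415625; I=5.165625, D=e−e_prev=-0.334375; u=5/4·0.415625+2·5.165625+0·(-0.334375)≈10.850781; next y=3/10·3.584375+1/4·10.850781≈3.788008
n=3: y≈3.788008, sp=4, e=sp−y≈0.211992; I≈5.377617, D=e−e_prev≈-0.203633; u=5/4·0.211992+2·5.377617+0·(-0.203633)≈11.020225; next y=3/10·3.788008+1/4·11.020225≈3.891458
n=4: y≈3.891458, sp=4, e=sp−y≈0.108542; I≈5.486159, D=e−e_prev≈-0.103451; u=5/4·0.108542+2·5.486159+0·(-0.103451)≈11.107994; next y=3/10·3.891458+1/4·11.107994≈3.944436
n=5: y≈3.944436, sp=4, e=sp−y≈0.055564; I≈5.541723, D=e−e_prev≈-0.052978; u=5/4·0.055564+2·5.541723+0·(-0.052978)≈11.152900; next y=3/10·3.944436+1/4·11.152900≈3.971556
n=6: y≈3.971556, sp=2, e=sp−y≈-1.971556; I≈3.570167, D=e−e_prev≈-2.027120; u=5/4·(-1.971556)+2·3.570167+0·(-2.027120)≈4.675889; next y=3/10·3.971556+1/4·4.675889≈2.360439
n=7: y≈2.360439, sp=2, e=sp−y≈-0.360439; I≈3.209728, D=e−e_prev≈1.611117; u=5/4·(-0.360439)+2·3.209728+0·1.611117≈5.968907; next y=3/10·2.360439+1/4·5.968907≈2.200358
n=8: y≈2.200358, sp=2, e=sp−y≈-0.200358; I≈3.009369, D=e−e_prev≈0.160080; u=5/4·(-0.200358)+2·3.009369+0·0.160080≈5.768291; next y=3/10·2.200358+1/4·5.768291≈2.102180
n=9: y≈2.102180, sp=2, e=sp−y≈-0.102180; I≈2.907189, D=e−e_prev≈0.098178; u=5/4·(-0.102180)+2·2.907189+0·0.098178≈5.686653; next y=3/10·2.102180+1/4·5.686653≈2.052317
n=10: y≈2.052317, sp=2, e=sp−y≈-0.052317; I≈2.854872, D=e−e_prev≈0.049863; u=5/4·(-0.052317)+2·2.854872+0·0.049863≈5.644347; next y=3/10·2.052317+1/4·5.644347≈2.026782
n=11: y≈2.026782, sp=2, e=sp−y≈-0.026782; I≈2.828090, D=e−e_prev≈0.025535; u=5/4·(-0.026782)+2·2.828090+0·0.025535≈5.622702; next y=3/10·2.026782+1/4·5.622702≈2.013710
n=12: y≈2.013710, sp=2, e=sp−y≈-0.013710; I≈2.814380, D=e−e_prev≈0.013072; u=5/4·(-0.013710)+2·2.814380+0·0.013072≈5.611622; next y=3/10·2.013710+1/4·5.611622≈2.007018
n=13: y≈2.007018, sp=2, e=sp−y≈-0.007018; I≈2.807361, D=e−e_prev≈0.006692; u=5/4·(-0.007018)+2·2.807361+0·0.006692≈5.605949; next y=3/10·2.007018+1/4·5.605949≈2.003593
n=14: y≈2.003593, sp=2, e=sp−y≈-0.003593; I≈2.803768, D=e−e_prev≈0.003426; u=5/4·(-0.003593)+2·2.803768+0·0.003426≈5.603046; next y=3/10·2.003593+1/4·5.603046≈2.001839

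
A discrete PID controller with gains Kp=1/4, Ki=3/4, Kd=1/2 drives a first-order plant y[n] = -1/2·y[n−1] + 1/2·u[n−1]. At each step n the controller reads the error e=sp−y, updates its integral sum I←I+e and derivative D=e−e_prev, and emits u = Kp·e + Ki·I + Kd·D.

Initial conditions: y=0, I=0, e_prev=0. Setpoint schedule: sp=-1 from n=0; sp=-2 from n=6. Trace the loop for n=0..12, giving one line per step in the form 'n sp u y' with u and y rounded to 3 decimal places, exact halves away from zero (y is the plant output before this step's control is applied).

(exact arithmetic carried between steps; '≈' marks a value shown rounded to 6 d.p. or computed from one; I and e_prev carry over from the previous line; the table rounds u and y to 3 d.p., halves away from zero)
n=0: y=0, sp=-1, e=sp−y=-1; I=-1, D=e−e_prev=-1; u=1/4·(-1)+3/4·(-1)+1/2·(-1)=-1.5; next y=-1/2·0+1/2·(-1.5)=-0.75
n=1: y=-0.75, sp=-1, e=sp−y=-0.25; I=-1.25, D=e−e_prev=0.75; u=1/4·(-0.25)+3/4·(-1.25)+1/2·0.75=-0.625; next y=-1/2·(-0.75)+1/2·(-0.625)=0.0625
n=2: y=0.0625, sp=-1, e=sp−y=-1.0625; I=-2.3125, D=e−e_prev=-0.8125; u=1/4·(-1.0625)+3/4·(-2.3125)+1/2·(-0.8125)=-2.40625; next y=-1/2·0.0625+1/2·(-2.40625)=-1.234375
n=3: y=-1.234375, sp=-1, e=sp−y=0.234375; I=-2.078125, D=e−e_prev=1.296875; u=1/4·0.234375+3/4·(-2.078125)+1/2·1.296875≈-0.851563; next y=-1/2·(-1.234375)+1/2·(-0.851563)≈0.191406
n=4: y≈0.191406, sp=-1, e=sp−y≈-1.191406; I≈-3.269531, D=e−e_prev≈-1.425781; u=1/4·(-1.191406)+3/4·(-3.269531)+1/2·(-1.425781)≈-3.462891; next y=-1/2·0.191406+1/2·(-3.462891)≈-1.827148
n=5: y≈-1.827148, sp=-1, e=sp−y≈0.827148; I≈-2.442383, D=e−e_prev≈2.018555; u=1/4·0.827148+3/4·(-2.442383)+1/2·2.018555≈-0.615723; next y=-1/2·(-1.827148)+1/2·(-0.615723)≈0.605713
n=6: y≈0.605713, sp=-2, e=sp−y≈-2.605713; I≈-5.048096, D=e−e_prev≈-3.432861; u=1/4·(-2.605713)+3/4·(-5.048096)+1/2·(-3.432861)≈-6.153931; next y=-1/2·0.605713+1/2·(-6.153931)≈-3.379822
n=7: y≈-3.379822, sp=-2, e=sp−y≈1.379822; I≈-3.668274, D=e−e_prev≈3.985535; u=1/4·1.379822+3/4·(-3.668274)+1/2·3.985535≈-0.413483; next y=-1/2·(-3.379822)+1/2·(-0.413483)≈1.483170
n=8: y≈1.483170, sp=-2, e=sp−y≈-3.483170; I≈-7.151443, D=e−e_prev≈-4.862991; u=1/4·(-3.483170)+3/4·(-7.151443)+1/2·(-4.862991)≈-8.665871; next y=-1/2·1.483170+1/2·(-8.665871)≈-5.074520
n=9: y≈-5.074520, sp=-2, e=sp−y≈3.074520; I≈-4.076923, D=e−e_prev≈6.557690; u=1/4·3.074520+3/4·(-4.076923)+1/2·6.557690≈0.989782; next y=-1/2·(-5.074520)+1/2·0.989782≈3.032151
n=10: y≈3.032151, sp=-2, e=sp−y≈-5.032151; I≈-9.109075, D=e−e_prev≈-8.106671; u=1/4·(-5.032151)+3/4·(-9.109075)+1/2·(-8.106671)≈-12.143179; next y=-1/2·3.032151+1/2·(-12.143179)≈-7.587665
n=11: y≈-7.587665, sp=-2, e=sp−y≈5.587665; I≈-3.521409, D=e−e_prev≈10.619817; u=1/4·5.587665+3/4·(-3.521409)+1/2·10.619817≈4.065768; next y=-1/2·(-7.587665)+1/2·4.065768≈5.826716
n=12: y≈5.826716, sp=-2, e=sp−y≈-7.826716; I≈-11.348126, D=e−e_prev≈-13.414382; u=1/4·(-7.826716)+3/4·(-11.348126)+1/2·(-13.414382)≈-17.174964; next y=-1/2·5.826716+1/2·(-17.174964)≈-11.500840

0 -1 -1.500 0.000
1 -1 -0.625 -0.750
2 -1 -2.406 0.063
3 -1 -0.852 -1.234
4 -1 -3.463 0.191
5 -1 -0.616 -1.827
6 -2 -6.154 0.606
7 -2 -0.413 -3.380
8 -2 -8.666 1.483
9 -2 0.990 -5.075
10 -2 -12.143 3.032
11 -2 4.066 -7.588
12 -2 -17.175 5.827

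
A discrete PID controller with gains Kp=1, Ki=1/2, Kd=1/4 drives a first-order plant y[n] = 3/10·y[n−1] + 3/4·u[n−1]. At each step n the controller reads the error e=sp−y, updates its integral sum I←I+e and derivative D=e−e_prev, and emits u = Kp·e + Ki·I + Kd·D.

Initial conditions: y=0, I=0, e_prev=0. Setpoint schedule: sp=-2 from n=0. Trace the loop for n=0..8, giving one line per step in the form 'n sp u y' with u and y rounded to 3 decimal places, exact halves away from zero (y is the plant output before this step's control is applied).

0 -2 -3.500 0.000
1 -2 0.594 -2.625
2 -2 -3.745 -0.342
3 -2 0.493 -2.911
4 -2 -3.907 -0.504
5 -2 0.458 -3.081
6 -2 -4.021 -0.581
7 -2 0.460 -3.190
8 -2 -4.109 -0.612

(exact arithmetic carried between steps; '≈' marks a value shown rounded to 6 d.p. or computed from one; I and e_prev carry over from the previous line; the table rounds u and y to 3 d.p., halves away from zero)
n=0: y=0, sp=-2, e=sp−y=-2; I=-2, D=e−e_prev=-2; u=1·(-2)+1/2·(-2)+1/4·(-2)=-3.5; next y=3/10·0+3/4·(-3.5)=-2.625
n=1: y=-2.625, sp=-2, e=sp−y=0.625; I=-1.375, D=e−e_prev=2.625; u=1·0.625+1/2·(-1.375)+1/4·2.625=0.59375; next y=3/10·(-2.625)+3/4·0.59375≈-0.342188
n=2: y≈-0.342188, sp=-2, e=sp−y≈-1.657813; I≈-3.032813, D=e−e_prev≈-2.282813; u=1·(-1.657813)+1/2·(-3.032813)+1/4·(-2.282813)≈-3.744922; next y=3/10·(-0.342188)+3/4·(-3.744922)≈-2.911348
n=3: y≈-2.911348, sp=-2, e=sp−y≈0.911348; I≈-2.121465, D=e−e_prev≈2.569160; u=1·0.911348+1/2·(-2.121465)+1/4·2.569160≈0.492905; next y=3/10·(-2.911348)+3/4·0.492905≈-0.503725
n=4: y≈-0.503725, sp=-2, e=sp−y≈-1.496275; I≈-3.617740, D=e−e_prev≈-2.407622; u=1·(-1.496275)+1/2·(-3.617740)+1/4·(-2.407622)≈-3.907050; next y=3/10·(-0.503725)+3/4·(-3.907050)≈-3.081405
n=5: y≈-3.081405, sp=-2, e=sp−y≈1.081405; I≈-2.536334, D=e−e_prev≈2.577680; u=1·1.081405+1/2·(-2.536334)+1/4·2.577680≈0.457658; next y=3/10·(-3.081405)+3/4·0.457658≈-0.581178
n=6: y≈-0.581178, sp=-2, e=sp−y≈-1.418822; I≈-3.955156, D=e−e_prev≈-2.500227; u=1·(-1.418822)+1/2·(-3.955156)+1/4·(-2.500227)≈-4.021457; next y=3/10·(-0.581178)+3/4·(-4.021457)≈-3.190446
n=7: y≈-3.190446, sp=-2, e=sp−y≈1.190446; I≈-2.764710, D=e−e_prev≈2.609268; u=1·1.190446+1/2·(-2.764710)+1/4·2.609268≈0.460408; next y=3/10·(-3.190446)+3/4·0.460408≈-0.611828
n=8: y≈-0.611828, sp=-2, e=sp−y≈-1.388172; I≈-4.152882, D=e−e_prev≈-2.578618; u=1·(-1.388172)+1/2·(-4.152882)+1/4·(-2.578618)≈-4.109268; next y=3/10·(-0.611828)+3/4·(-4.109268)≈-3.265499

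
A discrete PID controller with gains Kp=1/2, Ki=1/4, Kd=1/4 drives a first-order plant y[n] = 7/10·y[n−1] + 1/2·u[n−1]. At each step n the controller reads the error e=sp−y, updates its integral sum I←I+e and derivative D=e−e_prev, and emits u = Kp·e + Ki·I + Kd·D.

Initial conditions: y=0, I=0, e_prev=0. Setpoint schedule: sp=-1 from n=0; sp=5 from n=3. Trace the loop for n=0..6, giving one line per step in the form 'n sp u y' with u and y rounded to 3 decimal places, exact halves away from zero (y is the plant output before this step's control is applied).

0 -1 -1.000 0.000
1 -1 -0.500 -0.500
2 -1 -0.650 -0.600
3 5 5.370 -0.745
4 5 2.362 2.164
5 5 3.266 2.695
6 5 3.151 3.520

(exact arithmetic carried between steps; '≈' marks a value shown rounded to 6 d.p. or computed from one; I and e_prev carry over from the previous line; the table rounds u and y to 3 d.p., halves away from zero)
n=0: y=0, sp=-1, e=sp−y=-1; I=-1, D=e−e_prev=-1; u=1/2·(-1)+1/4·(-1)+1/4·(-1)=-1; next y=7/10·0+1/2·(-1)=-0.5
n=1: y=-0.5, sp=-1, e=sp−y=-0.5; I=-1.5, D=e−e_prev=0.5; u=1/2·(-0.5)+1/4·(-1.5)+1/4·0.5=-0.5; next y=7/10·(-0.5)+1/2·(-0.5)=-0.6
n=2: y=-0.6, sp=-1, e=sp−y=-0.4; I=-1.9, D=e−e_prev=0.1; u=1/2·(-0.4)+1/4·(-1.9)+1/4·0.1=-0.65; next y=7/10·(-0.6)+1/2·(-0.65)=-0.745
n=3: y=-0.745, sp=5, e=sp−y=5.745; I=3.845, D=e−e_prev=6.145; u=1/2·5.745+1/4·3.845+1/4·6.145=5.37; next y=7/10·(-0.745)+1/2·5.37=2.1635
n=4: y=2.1635, sp=5, e=sp−y=2.8365; I=6.6815, D=e−e_prev=-2.9085; u=1/2·2.8365+1/4·6.6815+1/4·(-2.9085)=2.3615; next y=7/10·2.1635+1/2·2.3615=2.6952
n=5: y=2.6952, sp=5, e=sp−y=2.3048; I=8.9863, D=e−e_prev=-0.5317; u=1/2·2.3048+1/4·8.9863+1/4·(-0.5317)=3.26605; next y=7/10·2.6952+1/2·3.26605=3.519665
n=6: y=3.519665, sp=5, e=sp−y=1.480335; I=10.466635, D=e−e_prev=-0.824465; u=1/2·1.480335+1/4·10.466635+1/4·(-0.824465)=3.15071; next y=7/10·3.519665+1/2·3.15071≈4.039121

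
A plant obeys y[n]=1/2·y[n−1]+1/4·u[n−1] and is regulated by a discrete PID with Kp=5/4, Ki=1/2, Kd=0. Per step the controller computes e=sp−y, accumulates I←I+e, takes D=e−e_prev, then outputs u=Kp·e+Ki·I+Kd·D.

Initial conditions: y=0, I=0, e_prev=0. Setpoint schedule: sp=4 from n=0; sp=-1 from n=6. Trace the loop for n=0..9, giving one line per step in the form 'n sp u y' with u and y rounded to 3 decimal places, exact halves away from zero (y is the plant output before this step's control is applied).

(exact arithmetic carried between steps; '≈' marks a value shown rounded to 6 d.p. or computed from one; I and e_prev carry over from the previous line; the table rounds u and y to 3 d.p., halves away from zero)
n=0: y=0, sp=4, e=sp−y=4; I=4, D=e−e_prev=4; u=5/4·4+1/2·4+0·4=7; next y=1/2·0+1/4·7=1.75
n=1: y=1.75, sp=4, e=sp−y=2.25; I=6.25, D=e−e_prev=-1.75; u=5/4·2.25+1/2·6.25+0·(-1.75)=5.9375; next y=1/2·1.75+1/4·5.9375=2.359375
n=2: y=2.359375, sp=4, e=sp−y=1.640625; I=7.890625, D=e−e_prev=-0.609375; u=5/4·1.640625+1/2·7.890625+0·(-0.609375)≈5.996094; next y=1/2·2.359375+1/4·5.996094≈2.678711
n=3: y≈2.678711, sp=4, e=sp−y≈1.321289; I≈9.211914, D=e−e_prev≈-0.319336; u=5/4·1.321289+1/2·9.211914+0·(-0.319336)≈6.257568; next y=1/2·2.678711+1/4·6.257568≈2.903748
n=4: y≈2.903748, sp=4, e=sp−y≈1.096252; I≈10.308167, D=e−e_prev≈-0.225037; u=5/4·1.096252+1/2·10.308167+0·(-0.225037)≈6.524399; next y=1/2·2.903748+1/4·6.524399≈3.082973
n=5: y≈3.082973, sp=4, e=sp−y≈0.917027; I≈11.225193, D=e−e_prev≈-0.179226; u=5/4·0.917027+1/2·11.225193+0·(-0.179226)≈6.758880; next y=1/2·3.082973+1/4·6.758880≈3.231207
n=6: y≈3.231207, sp=-1, e=sp−y≈-4.231207; I≈6.993986, D=e−e_prev≈-5.148233; u=5/4·(-4.231207)+1/2·6.993986+0·(-5.148233)≈-1.792015; next y=1/2·3.231207+1/4·(-1.792015)≈1.167600
n=7: y≈1.167600, sp=-1, e=sp−y≈-2.167600; I≈4.826387, D=e−e_prev≈2.063607; u=5/4·(-2.167600)+1/2·4.826387+0·2.063607≈-0.296306; next y=1/2·1.167600+1/4·(-0.296306)≈0.509723
n=8: y≈0.509723, sp=-1, e=sp−y≈-1.509723; I≈3.316664, D=e−e_prev≈0.657876; u=5/4·(-1.509723)+1/2·3.316664+0·0.657876≈-0.228822; next y=1/2·0.509723+1/4·(-0.228822)≈0.197656
n=9: y≈0.197656, sp=-1, e=sp−y≈-1.197656; I≈2.119007, D=e−e_prev≈0.312067; u=5/4·(-1.197656)+1/2·2.119007+0·0.312067≈-0.437566; next y=1/2·0.197656+1/4·(-0.437566)≈-0.010564

0 4 7.000 0.000
1 4 5.938 1.750
2 4 5.996 2.359
3 4 6.258 2.679
4 4 6.524 2.904
5 4 6.759 3.083
6 -1 -1.792 3.231
7 -1 -0.296 1.168
8 -1 -0.229 0.510
9 -1 -0.438 0.198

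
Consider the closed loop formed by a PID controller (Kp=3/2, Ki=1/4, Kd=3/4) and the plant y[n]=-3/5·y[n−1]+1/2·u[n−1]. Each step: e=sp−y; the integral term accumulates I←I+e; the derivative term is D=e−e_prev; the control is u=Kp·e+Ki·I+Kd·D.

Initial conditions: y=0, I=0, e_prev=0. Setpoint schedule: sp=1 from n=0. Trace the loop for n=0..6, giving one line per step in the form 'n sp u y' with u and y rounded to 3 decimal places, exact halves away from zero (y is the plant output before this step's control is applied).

(exact arithmetic carried between steps; '≈' marks a value shown rounded to 6 d.p. or computed from one; I and e_prev carry over from the previous line; the table rounds u and y to 3 d.p., halves away from zero)
n=0: y=0, sp=1, e=sp−y=1; I=1, D=e−e_prev=1; u=3/2·1+1/4·1+3/4·1=2.5; next y=-3/5·0+1/2·2.5=1.25
n=1: y=1.25, sp=1, e=sp−y=-0.25; I=0.75, D=e−e_prev=-1.25; u=3/2·(-0.25)+1/4·0.75+3/4·(-1.25)=-1.125; next y=-3/5·1.25+1/2·(-1.125)=-1.3125
n=2: y=-1.3125, sp=1, e=sp−y=2.3125; I=3.0625, D=e−e_prev=2.5625; u=3/2·2.3125+1/4·3.0625+3/4·2.5625=6.15625; next y=-3/5·(-1.3125)+1/2·6.15625=3.865625
n=3: y=3.865625, sp=1, e=sp−y=-2.865625; I=0.196875, D=e−e_prev=-5.178125; u=3/2·(-2.865625)+1/4·0.196875+3/4·(-5.178125)≈-8.132813; next y=-3/5·3.865625+1/2·(-8.132813)≈-6.385781
n=4: y≈-6.385781, sp=1, e=sp−y≈7.385781; I≈7.582656, D=e−e_prev≈10.251406; u=3/2·7.385781+1/4·7.582656+3/4·10.251406≈20.662891; next y=-3/5·(-6.385781)+1/2·20.662891≈14.162914
n=5: y≈14.162914, sp=1, e=sp−y≈-13.162914; I≈-5.580258, D=e−e_prev≈-20.548695; u=3/2·(-13.162914)+1/4·(-5.580258)+3/4·(-20.548695)≈-36.550957; next y=-3/5·14.162914+1/2·(-36.550957)≈-26.773227
n=6: y≈-26.773227, sp=1, e=sp−y≈27.773227; I≈22.192969, D=e−e_prev≈40.936141; u=3/2·27.773227+1/4·22.192969+3/4·40.936141≈77.910188; next y=-3/5·(-26.773227)+1/2·77.910188≈55.019030

0 1 2.500 0.000
1 1 -1.125 1.250
2 1 6.156 -1.313
3 1 -8.133 3.866
4 1 20.663 -6.386
5 1 -36.551 14.163
6 1 77.910 -26.773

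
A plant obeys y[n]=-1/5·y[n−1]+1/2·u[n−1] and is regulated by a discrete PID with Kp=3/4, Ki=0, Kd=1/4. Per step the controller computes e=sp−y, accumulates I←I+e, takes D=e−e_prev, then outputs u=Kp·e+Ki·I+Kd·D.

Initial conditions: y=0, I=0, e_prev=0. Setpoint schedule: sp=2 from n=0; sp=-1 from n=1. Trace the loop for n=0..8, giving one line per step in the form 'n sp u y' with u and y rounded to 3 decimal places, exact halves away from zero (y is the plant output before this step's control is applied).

(exact arithmetic carried between steps; '≈' marks a value shown rounded to 6 d.p. or computed from one; I and e_prev carry over from the previous line; the table rounds u and y to 3 d.p., halves away from zero)
n=0: y=0, sp=2, e=sp−y=2; I=2, D=e−e_prev=2; u=3/4·2+0·2+1/4·2=2; next y=-1/5·0+1/2·2=1
n=1: y=1, sp=-1, e=sp−y=-2; I=0, D=e−e_prev=-4; u=3/4·(-2)+0·0+1/4·(-4)=-2.5; next y=-1/5·1+1/2·(-2.5)=-1.45
n=2: y=-1.45, sp=-1, e=sp−y=0.45; I=0.45, D=e−e_prev=2.45; u=3/4·0.45+0·0.45+1/4·2.45=0.95; next y=-1/5·(-1.45)+1/2·0.95=0.765
n=3: y=0.765, sp=-1, e=sp−y=-1.765; I=-1.315, D=e−e_prev=-2.215; u=3/4·(-1.765)+0·(-1.315)+1/4·(-2.215)=-1.8775; next y=-1/5·0.765+1/2·(-1.8775)=-1.09175
n=4: y=-1.09175, sp=-1, e=sp−y=0.09175; I=-1.22325, D=e−e_prev=1.85675; u=3/4·0.09175+0·(-1.22325)+1/4·1.85675=0.533; next y=-1/5·(-1.09175)+1/2·0.533=0.48485
n=5: y=0.48485, sp=-1, e=sp−y=-1.48485; I=-2.7081, D=e−e_prev=-1.5766; u=3/4·(-1.48485)+0·(-2.7081)+1/4·(-1.5766)≈-1.507788; next y=-1/5·0.48485+1/2·(-1.507788)≈-0.850864
n=6: y≈-0.850864, sp=-1, e=sp−y≈-0.149136; I≈-2.857236, D=e−e_prev≈1.335714; u=3/4·(-0.149136)+0·(-2.857236)+1/4·1.335714≈0.222076; next y=-1/5·(-0.850864)+1/2·0.222076≈0.281211
n=7: y≈0.281211, sp=-1, e=sp−y≈-1.281211; I≈-4.138447, D=e−e_prev≈-1.132075; u=3/4·(-1.281211)+0·(-4.138447)+1/4·(-1.132075)≈-1.243927; next y=-1/5·0.281211+1/2·(-1.243927)≈-0.678206
n=8: y≈-0.678206, sp=-1, e=sp−y≈-0.321794; I≈-4.460242, D=e−e_prev≈0.959416; u=3/4·(-0.321794)+0·(-4.460242)+1/4·0.959416≈-0.001492; next y=-1/5·(-0.678206)+1/2·(-0.001492)≈0.134895

0 2 2.000 0.000
1 -1 -2.500 1.000
2 -1 0.950 -1.450
3 -1 -1.878 0.765
4 -1 0.533 -1.092
5 -1 -1.508 0.485
6 -1 0.222 -0.851
7 -1 -1.244 0.281
8 -1 -0.001 -0.678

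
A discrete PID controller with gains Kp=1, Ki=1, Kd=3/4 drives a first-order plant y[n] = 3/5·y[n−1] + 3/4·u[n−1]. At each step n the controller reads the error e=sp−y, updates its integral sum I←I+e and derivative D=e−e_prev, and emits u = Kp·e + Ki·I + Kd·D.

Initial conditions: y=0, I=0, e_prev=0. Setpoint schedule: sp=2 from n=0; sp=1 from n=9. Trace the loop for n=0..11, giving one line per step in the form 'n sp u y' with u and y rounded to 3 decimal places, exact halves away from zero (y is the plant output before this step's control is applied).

0 2 5.500 0.000
1 2 -5.344 4.125
2 2 11.184 -1.533
3 2 -14.280 7.468
4 2 24.670 -6.229
5 2 -35.107 14.765
6 2 56.523 -17.471
7 2 -83.981 31.910
8 2 131.456 -43.840
9 1 -201.618 72.288
10 1 310.294 -107.841
11 1 -474.568 168.016

(exact arithmetic carried between steps; '≈' marks a value shown rounded to 6 d.p. or computed from one; I and e_prev carry over from the previous line; the table rounds u and y to 3 d.p., halves away from zero)
n=0: y=0, sp=2, e=sp−y=2; I=2, D=e−e_prev=2; u=1·2+1·2+3/4·2=5.5; next y=3/5·0+3/4·5.5=4.125
n=1: y=4.125, sp=2, e=sp−y=-2.125; I=-0.125, D=e−e_prev=-4.125; u=1·(-2.125)+1·(-0.125)+3/4·(-4.125)=-5.34375; next y=3/5·4.125+3/4·(-5.34375)≈-1.532813
n=2: y≈-1.532813, sp=2, e=sp−y≈3.532813; I≈3.407813, D=e−e_prev≈5.657813; u=1·3.532813+1·3.407813+3/4·5.657813≈11.183984; next y=3/5·(-1.532813)+3/4·11.183984≈7.468301
n=3: y≈7.468301, sp=2, e=sp−y≈-5.468301; I≈-2.060488, D=e−e_prev≈-9.001113; u=1·(-5.468301)+1·(-2.060488)+3/4·(-9.001113)≈-14.279624; next y=3/5·7.468301+3/4·(-14.279624)≈-6.228738
n=4: y≈-6.228738, sp=2, e=sp−y≈8.228738; I≈6.168249, D=e−e_prev≈13.697038; u=1·8.228738+1·6.168249+3/4·13.697038≈24.669766; next y=3/5·(-6.228738)+3/4·24.669766≈14.765082
n=5: y≈14.765082, sp=2, e=sp−y≈-12.765082; I≈-6.596832, D=e−e_prev≈-20.993819; u=1·(-12.765082)+1·(-6.596832)+3/4·(-20.993819)≈-35.107278; next y=3/5·14.765082+3/4·(-35.107278)≈-17.471410
n=6: y≈-17.471410, sp=2, e=sp−y≈19.471410; I≈12.874577, D=e−e_prev≈32.236491; u=1·19.471410+1·12.874577+3/4·32.236491≈56.523356; next y=3/5·(-17.471410)+3/4·56.523356≈31.909671
n=7: y≈31.909671, sp=2, e=sp−y≈-29.909671; I≈-17.035094, D=e−e_prev≈-49.381081; u=1·(-29.909671)+1·(-17.035094)+3/4·(-49.381081)≈-83.980575; next y=3/5·31.909671+3/4·(-83.980575)≈-43.839629
n=8: y≈-43.839629, sp=2, e=sp−y≈45.839629; I≈28.804535, D=e−e_prev≈75.749300; u=1·45.839629+1·28.804535+3/4·75.749300≈131.456139; next y=3/5·(-43.839629)+3/4·131.456139≈72.288327
n=9: y≈72.288327, sp=1, e=sp−y≈-71.288327; I≈-42.483792, D=e−e_prev≈-117.127956; u=1·(-71.288327)+1·(-42.483792)+3/4·(-117.127956)≈-201.618085; next y=3/5·72.288327+3/4·(-201.618085)≈-107.840568
n=10: y≈-107.840568, sp=1, e=sp−y≈108.840568; I≈66.356776, D=e−e_prev≈180.128895; u=1·108.840568+1·66.356776+3/4·180.128895≈310.294015; next y=3/5·(-107.840568)+3/4·310.294015≈168.016171
n=11: y≈168.016171, sp=1, e=sp−y≈-167.016171; I≈-100.659394, D=e−e_prev≈-275.856738; u=1·(-167.016171)+1·(-100.659394)+3/4·(-275.856738)≈-474.568119; next y=3/5·168.016171+3/4·(-474.568119)≈-255.116387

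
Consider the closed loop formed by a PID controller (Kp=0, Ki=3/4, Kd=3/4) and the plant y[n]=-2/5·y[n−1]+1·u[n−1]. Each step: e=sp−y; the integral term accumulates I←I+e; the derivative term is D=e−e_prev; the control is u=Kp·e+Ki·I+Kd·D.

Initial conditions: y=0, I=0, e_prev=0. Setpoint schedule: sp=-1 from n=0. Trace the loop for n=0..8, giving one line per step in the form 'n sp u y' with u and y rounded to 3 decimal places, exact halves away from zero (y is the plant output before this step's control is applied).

(exact arithmetic carried between steps; '≈' marks a value shown rounded to 6 d.p. or computed from one; I and e_prev carry over from the previous line; the table rounds u and y to 3 d.p., halves away from zero)
n=0: y=0, sp=-1, e=sp−y=-1; I=-1, D=e−e_prev=-1; u=0·(-1)+3/4·(-1)+3/4·(-1)=-1.5; next y=-2/5·0+1·(-1.5)=-1.5
n=1: y=-1.5, sp=-1, e=sp−y=0.5; I=-0.5, D=e−e_prev=1.5; u=0·0.5+3/4·(-0.5)+3/4·1.5=0.75; next y=-2/5·(-1.5)+1·0.75=1.35
n=2: y=1.35, sp=-1, e=sp−y=-2.35; I=-2.85, D=e−e_prev=-2.85; u=0·(-2.35)+3/4·(-2.85)+3/4·(-2.85)=-4.275; next y=-2/5·1.35+1·(-4.275)=-4.815
n=3: y=-4.815, sp=-1, e=sp−y=3.815; I=0.965, D=e−e_prev=6.165; u=0·3.815+3/4·0.965+3/4·6.165=5.3475; next y=-2/5·(-4.815)+1·5.3475=7.2735
n=4: y=7.2735, sp=-1, e=sp−y=-8.2735; I=-7.3085, D=e−e_prev=-12.0885; u=0·(-8.2735)+3/4·(-7.3085)+3/4·(-12.0885)=-14.54775; next y=-2/5·7.2735+1·(-14.54775)=-17.45715
n=5: y=-17.45715, sp=-1, e=sp−y=16.45715; I=9.14865, D=e−e_prev=24.73065; u=0·16.45715+3/4·9.14865+3/4·24.73065=25.409475; next y=-2/5·(-17.45715)+1·25.409475=32.392335
n=6: y=32.392335, sp=-1, e=sp−y=-33.392335; I=-24.243685, D=e−e_prev=-49.849485; u=0·(-33.392335)+3/4·(-24.243685)+3/4·(-49.849485)≈-55.569878; next y=-2/5·32.392335+1·(-55.569878)≈-68.526812
n=7: y≈-68.526812, sp=-1, e=sp−y≈67.526812; I≈43.283127, D=e−e_prev≈100.919147; u=0·67.526812+3/4·43.283127+3/4·100.919147≈108.151705; next y=-2/5·(-68.526812)+1·108.151705≈135.562429
n=8: y≈135.562429, sp=-1, e=sp−y≈-136.562429; I≈-93.279303, D=e−e_prev≈-204.089241; u=0·(-136.562429)+3/4·(-93.279303)+3/4·(-204.089241)≈-223.026408; next y=-2/5·135.562429+1·(-223.026408)≈-277.251380

0 -1 -1.500 0.000
1 -1 0.750 -1.500
2 -1 -4.275 1.350
3 -1 5.348 -4.815
4 -1 -14.548 7.274
5 -1 25.409 -17.457
6 -1 -55.570 32.392
7 -1 108.152 -68.527
8 -1 -223.026 135.562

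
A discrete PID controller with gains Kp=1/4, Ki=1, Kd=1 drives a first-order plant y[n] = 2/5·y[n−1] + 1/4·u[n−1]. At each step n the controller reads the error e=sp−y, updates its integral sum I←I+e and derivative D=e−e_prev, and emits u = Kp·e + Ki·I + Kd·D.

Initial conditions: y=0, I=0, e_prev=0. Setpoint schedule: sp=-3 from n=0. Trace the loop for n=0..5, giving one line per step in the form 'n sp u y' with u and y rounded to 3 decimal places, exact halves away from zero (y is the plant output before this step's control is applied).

(exact arithmetic carried between steps; '≈' marks a value shown rounded to 6 d.p. or computed from one; I and e_prev carry over from the previous line; the table rounds u and y to 3 d.p., halves away from zero)
n=0: y=0, sp=-3, e=sp−y=-3; I=-3, D=e−e_prev=-3; u=1/4·(-3)+1·(-3)+1·(-3)=-6.75; next y=2/5·0+1/4·(-6.75)=-1.6875
n=1: y=-1.6875, sp=-3, e=sp−y=-1.3125; I=-4.3125, D=e−e_prev=1.6875; u=1/4·(-1.3125)+1·(-4.3125)+1·1.6875=-2.953125; next y=2/5·(-1.6875)+1/4·(-2.953125)≈-1.413281
n=2: y≈-1.413281, sp=-3, e=sp−y≈-1.586719; I≈-5.899219, D=e−e_prev≈-0.274219; u=1/4·(-1.586719)+1·(-5.899219)+1·(-0.274219)≈-6.570117; next y=2/5·(-1.413281)+1/4·(-6.570117)≈-2.207842
n=3: y≈-2.207842, sp=-3, e=sp−y≈-0.792158; I≈-6.691377, D=e−e_prev≈0.794561; u=1/4·(-0.792158)+1·(-6.691377)+1·0.794561≈-6.094856; next y=2/5·(-2.207842)+1/4·(-6.094856)≈-2.406851
n=4: y≈-2.406851, sp=-3, e=sp−y≈-0.593149; I≈-7.284526, D=e−e_prev≈0.199009; u=1/4·(-0.593149)+1·(-7.284526)+1·0.199009≈-7.233805; next y=2/5·(-2.406851)+1/4·(-7.233805)≈-2.771191
n=5: y≈-2.771191, sp=-3, e=sp−y≈-0.228809; I≈-7.513335, D=e−e_prev≈0.364341; u=1/4·(-0.228809)+1·(-7.513335)+1·0.364341≈-7.206196; next y=2/5·(-2.771191)+1/4·(-7.206196)≈-2.910026

0 -3 -6.750 0.000
1 -3 -2.953 -1.688
2 -3 -6.570 -1.413
3 -3 -6.095 -2.208
4 -3 -7.234 -2.407
5 -3 -7.206 -2.771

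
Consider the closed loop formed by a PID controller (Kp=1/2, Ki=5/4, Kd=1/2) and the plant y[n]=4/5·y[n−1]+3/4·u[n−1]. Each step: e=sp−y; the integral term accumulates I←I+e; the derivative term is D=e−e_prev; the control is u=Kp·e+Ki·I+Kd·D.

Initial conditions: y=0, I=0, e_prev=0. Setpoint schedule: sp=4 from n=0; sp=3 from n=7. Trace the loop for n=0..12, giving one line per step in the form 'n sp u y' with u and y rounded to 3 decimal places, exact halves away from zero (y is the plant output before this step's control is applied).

(exact arithmetic carried between steps; '≈' marks a value shown rounded to 6 d.p. or computed from one; I and e_prev carry over from the previous line; the table rounds u and y to 3 d.p., halves away from zero)
n=0: y=0, sp=4, e=sp−y=4; I=4, D=e−e_prev=4; u=1/2·4+5/4·4+1/2·4=9; next y=4/5·0+3/4·9=6.75
n=1: y=6.75, sp=4, e=sp−y=-2.75; I=1.25, D=e−e_prev=-6.75; u=1/2·(-2.75)+5/4·1.25+1/2·(-6.75)=-3.1875; next y=4/5·6.75+3/4·(-3.1875)=3.009375
n=2: y=3.009375, sp=4, e=sp−y=0.990625; I=2.240625, D=e−e_prev=3.740625; u=1/2·0.990625+5/4·2.240625+1/2·3.740625≈5.166406; next y=4/5·3.009375+3/4·5.166406≈6.282305
n=3: y≈6.282305, sp=4, e=sp−y≈-2.282305; I≈-0.041680, D=e−e_prev≈-3.272930; u=1/2·(-2.282305)+5/4·(-0.041680)+1/2·(-3.272930)≈-2.829717; next y=4/5·6.282305+3/4·(-2.829717)≈2.903556
n=4: y≈2.903556, sp=4, e=sp−y≈1.096444; I≈1.054764, D=e−e_prev≈3.378749; u=1/2·1.096444+5/4·1.054764+1/2·3.378749≈3.556051; next y=4/5·2.903556+3/4·3.556051≈4.989883
n=5: y≈4.989883, sp=4, e=sp−y≈-0.989883; I≈0.064881, D=e−e_prev≈-2.086327; u=1/2·(-0.989883)+5/4·0.064881+1/2·(-2.086327)≈-1.457005; next y=4/5·4.989883+3/4·(-1.457005)≈2.899153
n=6: y≈2.899153, sp=4, e=sp−y≈1.100847; I≈1.165727, D=e−e_prev≈2.090730; u=1/2·1.100847+5/4·1.165727+1/2·2.090730≈3.052947; next y=4/5·2.899153+3/4·3.052947≈4.609033
n=7: y≈4.609033, sp=3, e=sp−y≈-1.609033; I≈-0.443306, D=e−e_prev≈-2.709880; u=1/2·(-1.609033)+5/4·(-0.443306)+1/2·(-2.709880)≈-2.713589; next y=4/5·4.609033+3/4·(-2.713589)≈1.652035
n=8: y≈1.652035, sp=3, e=sp−y≈1.347965; I≈0.904659, D=e−e_prev≈2.956999; u=1/2·1.347965+5/4·0.904659+1/2·2.956999≈3.283306; next y=4/5·1.652035+3/4·3.283306≈3.784107
n=9: y≈3.784107, sp=3, e=sp−y≈-0.784107; I≈0.120552, D=e−e_prev≈-2.132072; u=1/2·(-0.784107)+5/4·0.120552+1/2·(-2.132072)≈-1.307400; next y=4/5·3.784107+3/4·(-1.307400)≈2.046736
n=10: y≈2.046736, sp=3, e=sp−y≈0.953264; I≈1.073816, D=e−e_prev≈1.737371; u=1/2·0.953264+5/4·1.073816+1/2·1.737371≈2.687588; next y=4/5·2.046736+3/4·2.687588≈3.653080
n=11: y≈3.653080, sp=3, e=sp−y≈-0.653080; I≈0.420737, D=e−e_prev≈-1.606344; u=1/2·(-0.653080)+5/4·0.420737+1/2·(-1.606344)≈-0.603791; next y=4/5·3.653080+3/4·(-0.603791)≈2.469620
n=12: y≈2.469620, sp=3, e=sp−y≈0.530380; I≈0.951116, D=e−e_prev≈1.183459; u=1/2·0.530380+5/4·0.951116+1/2·1.183459≈2.045815; next y=4/5·2.469620+3/4·2.045815≈3.510057

0 4 9.000 0.000
1 4 -3.188 6.750
2 4 5.166 3.009
3 4 -2.830 6.282
4 4 3.556 2.904
5 4 -1.457 4.990
6 4 3.053 2.899
7 3 -2.714 4.609
8 3 3.283 1.652
9 3 -1.307 3.784
10 3 2.688 2.047
11 3 -0.604 3.653
12 3 2.046 2.470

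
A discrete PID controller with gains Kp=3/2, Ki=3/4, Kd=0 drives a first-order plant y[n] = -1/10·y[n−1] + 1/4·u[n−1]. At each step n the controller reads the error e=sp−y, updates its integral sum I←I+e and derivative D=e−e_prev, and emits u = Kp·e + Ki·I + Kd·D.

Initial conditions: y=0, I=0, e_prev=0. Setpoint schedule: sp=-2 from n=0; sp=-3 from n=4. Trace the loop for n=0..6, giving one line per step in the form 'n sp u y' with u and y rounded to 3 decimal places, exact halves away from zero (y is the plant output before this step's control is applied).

0 -2 -4.500 0.000
1 -2 -3.469 -1.125
2 -2 -4.958 -0.755
3 -2 -4.971 -1.164
4 -3 -7.933 -1.126
5 -3 -7.664 -1.871
6 -3 -8.830 -1.729

(exact arithmetic carried between steps; '≈' marks a value shown rounded to 6 d.p. or computed from one; I and e_prev carry over from the previous line; the table rounds u and y to 3 d.p., halves away from zero)
n=0: y=0, sp=-2, e=sp−y=-2; I=-2, D=e−e_prev=-2; u=3/2·(-2)+3/4·(-2)+0·(-2)=-4.5; next y=-1/10·0+1/4·(-4.5)=-1.125
n=1: y=-1.125, sp=-2, e=sp−y=-0.875; I=-2.875, D=e−e_prev=1.125; u=3/2·(-0.875)+3/4·(-2.875)+0·1.125=-3.46875; next y=-1/10·(-1.125)+1/4·(-3.46875)≈-0.754688
n=2: y≈-0.754688, sp=-2, e=sp−y≈-1.245313; I≈-4.120313, D=e−e_prev≈-0.370313; u=3/2·(-1.245313)+3/4·(-4.120313)+0·(-0.370313)≈-4.958203; next y=-1/10·(-0.754688)+1/4·(-4.958203)≈-1.164082
n=3: y≈-1.164082, sp=-2, e=sp−y≈-0.835918; I≈-4.956230, D=e−e_prev≈0.409395; u=3/2·(-0.835918)+3/4·(-4.956230)+0·0.409395≈-4.971050; next y=-1/10·(-1.164082)+1/4·(-4.971050)≈-1.126354
n=4: y≈-1.126354, sp=-3, e=sp−y≈-1.873646; I≈-6.829876, D=e−e_prev≈-1.037728; u=3/2·(-1.873646)+3/4·(-6.829876)+0·(-1.037728)≈-7.932876; next y=-1/10·(-1.126354)+1/4·(-7.932876)≈-1.870584
n=5: y≈-1.870584, sp=-3, e=sp−y≈-1.129416; I≈-7.959293, D=e−e_prev≈0.744229; u=3/2·(-1.129416)+3/4·(-7.959293)+0·0.744229≈-7.663594; next y=-1/10·(-1.870584)+1/4·(-7.663594)≈-1.728840
n=6: y≈-1.728840, sp=-3, e=sp−y≈-1.271160; I≈-9.230452, D=e−e_prev≈-0.141743; u=3/2·(-1.271160)+3/4·(-9.230452)+0·(-0.141743)≈-8.829579; next y=-1/10·(-1.728840)+1/4·(-8.829579)≈-2.034511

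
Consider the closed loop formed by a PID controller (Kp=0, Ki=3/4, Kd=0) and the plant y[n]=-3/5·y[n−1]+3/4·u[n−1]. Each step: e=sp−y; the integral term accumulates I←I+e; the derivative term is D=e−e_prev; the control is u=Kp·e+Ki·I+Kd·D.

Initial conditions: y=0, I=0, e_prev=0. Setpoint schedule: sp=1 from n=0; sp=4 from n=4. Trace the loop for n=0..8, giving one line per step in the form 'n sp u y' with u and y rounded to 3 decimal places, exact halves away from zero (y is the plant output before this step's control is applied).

0 1 0.750 0.000
1 1 1.078 0.563
2 1 1.475 0.471
3 1 1.607 0.823
4 4 4.074 0.711
5 4 5.102 2.628
6 4 6.415 2.250
7 4 6.819 3.462
8 4 7.541 3.037

(exact arithmetic carried between steps; '≈' marks a value shown rounded to 6 d.p. or computed from one; I and e_prev carry over from the previous line; the table rounds u and y to 3 d.p., halves away from zero)
n=0: y=0, sp=1, e=sp−y=1; I=1, D=e−e_prev=1; u=0·1+3/4·1+0·1=0.75; next y=-3/5·0+3/4·0.75=0.5625
n=1: y=0.5625, sp=1, e=sp−y=0.4375; I=1.4375, D=e−e_prev=-0.5625; u=0·0.4375+3/4·1.4375+0·(-0.5625)=1.078125; next y=-3/5·0.5625+3/4·1.078125≈0.471094
n=2: y≈0.471094, sp=1, e=sp−y≈0.528906; I≈1.966406, D=e−e_prev≈0.091406; u=0·0.528906+3/4·1.966406+0·0.091406≈1.474805; next y=-3/5·0.471094+3/4·1.474805≈0.823447
n=3: y≈0.823447, sp=1, e=sp−y≈0.176553; I≈2.142959, D=e−e_prev≈-0.352354; u=0·0.176553+3/4·2.142959+0·(-0.352354)≈1.607219; next y=-3/5·0.823447+3/4·1.607219≈0.711346
n=4: y≈0.711346, sp=4, e=sp−y≈3.288654; I≈5.431613, D=e−e_prev≈3.112101; u=0·3.288654+3/4·5.431613+0·3.112101≈4.073710; next y=-3/5·0.711346+3/4·4.073710≈2.628475
n=5: y≈2.628475, sp=4, e=sp−y≈1.371525; I≈6.803138, D=e−e_prev≈-1.917129; u=0·1.371525+3/4·6.803138+0·(-1.917129)≈5.102354; next y=-3/5·2.628475+3/4·5.102354≈2.249681
n=6: y≈2.249681, sp=4, e=sp−y≈1.750319; I≈8.553458, D=e−e_prev≈0.378794; u=0·1.750319+3/4·8.553458+0·0.378794≈6.415093; next y=-3/5·2.249681+3/4·6.415093≈3.461512
n=7: y≈3.461512, sp=4, e=sp−y≈0.538488; I≈9.091946, D=e−e_prev≈-1.211831; u=0·0.538488+3/4·9.091946+0·(-1.211831)≈6.818960; next y=-3/5·3.461512+3/4·6.818960≈3.037313
n=8: y≈3.037313, sp=4, e=sp−y≈0.962687; I≈10.054633, D=e−e_prev≈0.424199; u=0·0.962687+3/4·10.054633+0·0.424199≈7.540975; next y=-3/5·3.037313+3/4·7.540975≈3.833344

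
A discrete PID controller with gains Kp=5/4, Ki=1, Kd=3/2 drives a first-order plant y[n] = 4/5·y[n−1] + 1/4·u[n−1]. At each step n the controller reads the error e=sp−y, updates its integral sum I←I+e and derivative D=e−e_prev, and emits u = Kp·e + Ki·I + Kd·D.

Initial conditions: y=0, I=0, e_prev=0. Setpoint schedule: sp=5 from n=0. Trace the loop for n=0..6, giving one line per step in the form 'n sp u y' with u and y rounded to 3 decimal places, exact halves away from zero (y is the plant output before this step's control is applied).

0 5 18.750 0.000
1 5 -1.328 4.688
2 5 10.776 3.418
3 5 2.915 5.428
4 5 6.841 5.071
5 5 3.624 5.767
6 5 4.829 5.520

(exact arithmetic carried between steps; '≈' marks a value shown rounded to 6 d.p. or computed from one; I and e_prev carry over from the previous line; the table rounds u and y to 3 d.p., halves away from zero)
n=0: y=0, sp=5, e=sp−y=5; I=5, D=e−e_prev=5; u=5/4·5+1·5+3/2·5=18.75; next y=4/5·0+1/4·18.75=4.6875
n=1: y=4.6875, sp=5, e=sp−y=0.3125; I=5.3125, D=e−e_prev=-4.6875; u=5/4·0.3125+1·5.3125+3/2·(-4.6875)=-1.328125; next y=4/5·4.6875+1/4·(-1.328125)≈3.417969
n=2: y≈3.417969, sp=5, e=sp−y≈1.582031; I≈6.894531, D=e−e_prev≈1.269531; u=5/4·1.582031+1·6.894531+3/2·1.269531≈10.776367; next y=4/5·3.417969+1/4·10.776367≈5.428467
n=3: y≈5.428467, sp=5, e=sp−y≈-0.428467; I≈6.466064, D=e−e_prev≈-2.010498; u=5/4·(-0.428467)+1·6.466064+3/2·(-2.010498)≈2.914734; next y=4/5·5.428467+1/4·2.914734≈5.071457
n=4: y≈5.071457, sp=5, e=sp−y≈-0.071457; I≈6.394608, D=e−e_prev≈0.357010; u=5/4·(-0.071457)+1·6.394608+3/2·0.357010≈6.840801; next y=4/5·5.071457+1/4·6.840801≈5.767366
n=5: y≈5.767366, sp=5, e=sp−y≈-0.767366; I≈5.627242, D=e−e_prev≈-0.695909; u=5/4·(-0.767366)+1·5.627242+3/2·(-0.695909)≈3.624171; next y=4/5·5.767366+1/4·3.624171≈5.519935
n=6: y≈5.519935, sp=5, e=sp−y≈-0.519935; I≈5.107306, D=e−e_prev≈0.247430; u=5/4·(-0.519935)+1·5.107306+3/2·0.247430≈4.828533; next y=4/5·5.519935+1/4·4.828533≈5.623081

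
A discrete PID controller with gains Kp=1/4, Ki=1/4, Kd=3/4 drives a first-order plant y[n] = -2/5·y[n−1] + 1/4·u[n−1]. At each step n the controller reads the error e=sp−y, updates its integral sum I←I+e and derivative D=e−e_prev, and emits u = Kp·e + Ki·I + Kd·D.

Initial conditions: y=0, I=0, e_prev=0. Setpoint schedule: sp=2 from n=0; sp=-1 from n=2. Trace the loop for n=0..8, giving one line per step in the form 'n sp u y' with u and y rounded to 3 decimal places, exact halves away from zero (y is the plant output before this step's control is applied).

(exact arithmetic carried between steps; '≈' marks a value shown rounded to 6 d.p. or computed from one; I and e_prev carry over from the previous line; the table rounds u and y to 3 d.p., halves away from zero)
n=0: y=0, sp=2, e=sp−y=2; I=2, D=e−e_prev=2; u=1/4·2+1/4·2+3/4·2=2.5; next y=-2/5·0+1/4·2.5=0.625
n=1: y=0.625, sp=2, e=sp−y=1.375; I=3.375, D=e−e_prev=-0.625; u=1/4·1.375+1/4·3.375+3/4·(-0.625)=0.71875; next y=-2/5·0.625+1/4·0.71875≈-0.070313
n=2: y≈-0.070313, sp=-1, e=sp−y≈-0.929688; I≈2.445313, D=e−e_prev≈-2.304688; u=1/4·(-0.929688)+1/4·2.445313+3/4·(-2.304688)≈-1.349609; next y=-2/5·(-0.070313)+1/4·(-1.349609)≈-0.309277
n=3: y≈-0.309277, sp=-1, e=sp−y≈-0.690723; I≈1.754590, D=e−e_prev≈0.238965; u=1/4·(-0.690723)+1/4·1.754590+3/4·0.238965≈0.445190; next y=-2/5·(-0.309277)+1/4·0.445190≈0.235009
n=4: y≈0.235009, sp=-1, e=sp−y≈-1.235009; I≈0.519581, D=e−e_prev≈-0.544286; u=1/4·(-1.235009)+1/4·0.519581+3/4·(-0.544286)≈-0.587071; next y=-2/5·0.235009+1/4·(-0.587071)≈-0.240771
n=5: y≈-0.240771, sp=-1, e=sp−y≈-0.759229; I≈-0.239647, D=e−e_prev≈0.475780; u=1/4·(-0.759229)+1/4·(-0.239647)+3/4·0.475780≈0.107116; next y=-2/5·(-0.240771)+1/4·0.107116≈0.123087
n=6: y≈0.123087, sp=-1, e=sp−y≈-1.123087; I≈-1.362735, D=e−e_prev≈-0.363859; u=1/4·(-1.123087)+1/4·(-1.362735)+3/4·(-0.363859)≈-0.894350; next y=-2/5·0.123087+1/4·(-0.894350)≈-0.272822
n=7: y≈-0.272822, sp=-1, e=sp−y≈-0.727178; I≈-2.089913, D=e−e_prev≈0.395910; u=1/4·(-0.727178)+1/4·(-2.089913)+3/4·0.395910≈-0.407340; next y=-2/5·(-0.272822)+1/4·(-0.407340)≈0.007294
n=8: y≈0.007294, sp=-1, e=sp−y≈-1.007294; I≈-3.097206, D=e−e_prev≈-0.280116; u=1/4·(-1.007294)+1/4·(-3.097206)+3/4·(-0.280116)≈-1.236212; next y=-2/5·0.007294+1/4·(-1.236212)≈-0.311971

0 2 2.500 0.000
1 2 0.719 0.625
2 -1 -1.350 -0.070
3 -1 0.445 -0.309
4 -1 -0.587 0.235
5 -1 0.107 -0.241
6 -1 -0.894 0.123
7 -1 -0.407 -0.273
8 -1 -1.236 0.007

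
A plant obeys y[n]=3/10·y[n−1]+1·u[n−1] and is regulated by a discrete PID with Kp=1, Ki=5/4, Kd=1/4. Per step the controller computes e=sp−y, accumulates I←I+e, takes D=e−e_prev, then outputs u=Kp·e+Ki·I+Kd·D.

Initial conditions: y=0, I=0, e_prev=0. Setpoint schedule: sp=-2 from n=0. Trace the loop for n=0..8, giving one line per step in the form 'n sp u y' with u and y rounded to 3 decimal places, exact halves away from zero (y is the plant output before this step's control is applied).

(exact arithmetic carried between steps; '≈' marks a value shown rounded to 6 d.p. or computed from one; I and e_prev carry over from the previous line; the table rounds u and y to 3 d.p., halves away from zero)
n=0: y=0, sp=-2, e=sp−y=-2; I=-2, D=e−e_prev=-2; u=1·(-2)+5/4·(-2)+1/4·(-2)=-5; next y=3/10·0+1·(-5)=-5
n=1: y=-5, sp=-2, e=sp−y=3; I=1, D=e−e_prev=5; u=1·3+5/4·1+1/4·5=5.5; next y=3/10·(-5)+1·5.5=4
n=2: y=4, sp=-2, e=sp−y=-6; I=-5, D=e−e_prev=-9; u=1·(-6)+5/4·(-5)+1/4·(-9)=-14.5; next y=3/10·4+1·(-14.5)=-13.3
n=3: y=-13.3, sp=-2, e=sp−y=11.3; I=6.3, D=e−e_prev=17.3; u=1·11.3+5/4·6.3+1/4·17.3=23.5; next y=3/10·(-13.3)+1·23.5=19.51
n=4: y=19.51, sp=-2, e=sp−y=-21.51; I=-15.21, D=e−e_prev=-32.81; u=1·(-21.51)+5/4·(-15.21)+1/4·(-32.81)=-48.725; next y=3/10·19.51+1·(-48.725)=-42.872
n=5: y=-42.872, sp=-2, e=sp−y=40.872; I=25.662, D=e−e_prev=62.382; u=1·40.872+5/4·25.662+1/4·62.382=88.545; next y=3/10·(-42.872)+1·88.545=75.6834
n=6: y=75.6834, sp=-2, e=sp−y=-77.6834; I=-52.0214, D=e−e_prev=-118.5554; u=1·(-77.6834)+5/4·(-52.0214)+1/4·(-118.5554)=-172.349; next y=3/10·75.6834+1·(-172.349)=-149.64398
n=7: y=-149.64398, sp=-2, e=sp−y=147.64398; I=95.62258, D=e−e_prev=225.32738; u=1·147.64398+5/4·95.62258+1/4·225.32738=323.50405; next y=3/10·(-149.64398)+1·323.50405=278.610856
n=8: y=278.610856, sp=-2, e=sp−y=-280.610856; I=-184.988276, D=e−e_prev=-428.254836; u=1·(-280.610856)+5/4·(-184.988276)+1/4·(-428.254836)=-618.90991; next y=3/10·278.610856+1·(-618.90991)≈-535.326653

0 -2 -5.000 0.000
1 -2 5.500 -5.000
2 -2 -14.500 4.000
3 -2 23.500 -13.300
4 -2 -48.725 19.510
5 -2 88.545 -42.872
6 -2 -172.349 75.683
7 -2 323.504 -149.644
8 -2 -618.910 278.611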